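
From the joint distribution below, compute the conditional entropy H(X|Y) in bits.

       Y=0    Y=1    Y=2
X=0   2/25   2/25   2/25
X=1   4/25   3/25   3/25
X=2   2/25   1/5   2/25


H(X|Y) = Σ_y p(y) H(X|Y=y)
  p(Y=0) = 8/25, H(X|Y=0) = 1.5000
  p(Y=1) = 2/5, H(X|Y=1) = 1.4855
  p(Y=2) = 7/25, H(X|Y=2) = 1.5567
H(X|Y) = 0.3200×1.5000 + 0.4000×1.4855 + 0.2800×1.5567 = 1.5101 bits


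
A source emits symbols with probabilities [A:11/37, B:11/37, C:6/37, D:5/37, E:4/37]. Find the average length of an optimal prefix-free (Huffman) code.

Huffman tree construction:
Combine smallest probabilities repeatedly
Resulting codes:
  A: 10 (length 2)
  B: 11 (length 2)
  C: 00 (length 2)
  D: 011 (length 3)
  E: 010 (length 3)
Average length = Σ p(s) × length(s) = 2.2432 bits


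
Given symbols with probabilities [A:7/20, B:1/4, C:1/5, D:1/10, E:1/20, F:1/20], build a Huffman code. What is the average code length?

Huffman tree construction:
Combine smallest probabilities repeatedly
Resulting codes:
  A: 11 (length 2)
  B: 10 (length 2)
  C: 00 (length 2)
  D: 010 (length 3)
  E: 0110 (length 4)
  F: 0111 (length 4)
Average length = Σ p(s) × length(s) = 2.3000 bits


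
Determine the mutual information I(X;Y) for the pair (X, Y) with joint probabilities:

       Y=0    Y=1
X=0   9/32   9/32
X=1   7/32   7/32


H(X) = 0.9887, H(Y) = 1.0000, H(X,Y) = 1.9887
I(X;Y) = H(X) + H(Y) - H(X,Y) = 0.0000 bits


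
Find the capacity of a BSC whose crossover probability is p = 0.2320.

For BSC with error probability p:
C = 1 - H(p) where H(p) is binary entropy
H(0.2320) = -0.2320 × log₂(0.2320) - 0.7680 × log₂(0.7680)
H(p) = 0.7815
C = 1 - 0.7815 = 0.2185 bits/use


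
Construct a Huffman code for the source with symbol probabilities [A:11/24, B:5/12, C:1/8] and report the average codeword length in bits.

Huffman tree construction:
Combine smallest probabilities repeatedly
Resulting codes:
  A: 0 (length 1)
  B: 11 (length 2)
  C: 10 (length 2)
Average length = Σ p(s) × length(s) = 1.5417 bits


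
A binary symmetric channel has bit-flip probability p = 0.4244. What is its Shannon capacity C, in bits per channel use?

For BSC with error probability p:
C = 1 - H(p) where H(p) is binary entropy
H(0.4244) = -0.4244 × log₂(0.4244) - 0.5756 × log₂(0.5756)
H(p) = 0.9834
C = 1 - 0.9834 = 0.0166 bits/use


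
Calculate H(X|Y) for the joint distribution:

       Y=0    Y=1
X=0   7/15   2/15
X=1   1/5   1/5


H(X|Y) = Σ_y p(y) H(X|Y=y)
  p(Y=0) = 2/3, H(X|Y=0) = 0.8813
  p(Y=1) = 1/3, H(X|Y=1) = 0.9710
H(X|Y) = 0.6667×0.8813 + 0.3333×0.9710 = 0.9112 bits


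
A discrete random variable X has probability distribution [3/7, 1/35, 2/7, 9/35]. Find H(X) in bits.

H(X) = -Σ p(x) log₂ p(x)
  -3/7 × log₂(3/7) = 0.5239
  -1/35 × log₂(1/35) = 0.1466
  -2/7 × log₂(2/7) = 0.5164
  -9/35 × log₂(9/35) = 0.5038
H(X) = 1.6907 bits


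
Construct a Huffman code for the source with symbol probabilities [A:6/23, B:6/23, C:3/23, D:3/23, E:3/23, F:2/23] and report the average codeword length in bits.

Huffman tree construction:
Combine smallest probabilities repeatedly
Resulting codes:
  A: 01 (length 2)
  B: 10 (length 2)
  C: 001 (length 3)
  D: 110 (length 3)
  E: 111 (length 3)
  F: 000 (length 3)
Average length = Σ p(s) × length(s) = 2.4783 bits


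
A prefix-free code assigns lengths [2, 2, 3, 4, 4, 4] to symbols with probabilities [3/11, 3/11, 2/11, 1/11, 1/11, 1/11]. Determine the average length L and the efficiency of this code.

Average length L = Σ p_i × l_i = 2.7273 bits
Entropy H = 2.4131 bits
Efficiency η = H/L × 100% = 88.48%


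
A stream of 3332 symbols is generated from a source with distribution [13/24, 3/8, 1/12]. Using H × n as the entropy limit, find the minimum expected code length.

Entropy H = 1.3085 bits/symbol
Minimum bits = H × n = 1.3085 × 3332
= 4359.93 bits


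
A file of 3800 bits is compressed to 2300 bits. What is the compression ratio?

Compression ratio = Original / Compressed
= 3800 / 2300 = 1.65:1


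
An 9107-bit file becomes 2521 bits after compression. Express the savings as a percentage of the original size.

Space savings = (1 - Compressed/Original) × 100%
= (1 - 2521/9107) × 100%
= 72.32%


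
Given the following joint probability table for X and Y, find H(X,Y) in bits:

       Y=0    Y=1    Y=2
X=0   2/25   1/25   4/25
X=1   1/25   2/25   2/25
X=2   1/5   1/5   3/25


H(X,Y) = -Σ p(x,y) log₂ p(x,y)
  p(0,0)=2/25: -0.0800 × log₂(0.0800) = 0.2915
  p(0,1)=1/25: -0.0400 × log₂(0.0400) = 0.1858
  p(0,2)=4/25: -0.1600 × log₂(0.1600) = 0.4230
  p(1,0)=1/25: -0.0400 × log₂(0.0400) = 0.1858
  p(1,1)=2/25: -0.0800 × log₂(0.0800) = 0.2915
  p(1,2)=2/25: -0.0800 × log₂(0.0800) = 0.2915
  p(2,0)=1/5: -0.2000 × log₂(0.2000) = 0.4644
  p(2,1)=1/5: -0.2000 × log₂(0.2000) = 0.4644
  p(2,2)=3/25: -0.1200 × log₂(0.1200) = 0.3671
H(X,Y) = 2.9649 bits


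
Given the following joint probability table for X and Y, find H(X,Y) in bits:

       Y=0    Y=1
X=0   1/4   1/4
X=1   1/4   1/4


H(X,Y) = -Σ p(x,y) log₂ p(x,y)
  p(0,0)=1/4: -0.2500 × log₂(0.2500) = 0.5000
  p(0,1)=1/4: -0.2500 × log₂(0.2500) = 0.5000
  p(1,0)=1/4: -0.2500 × log₂(0.2500) = 0.5000
  p(1,1)=1/4: -0.2500 × log₂(0.2500) = 0.5000
H(X,Y) = 2.0000 bits


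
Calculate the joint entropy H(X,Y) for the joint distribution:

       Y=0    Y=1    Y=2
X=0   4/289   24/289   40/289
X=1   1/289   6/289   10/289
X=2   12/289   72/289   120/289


H(X,Y) = -Σ p(x,y) log₂ p(x,y)
  p(0,0)=4/289: -0.0138 × log₂(0.0138) = 0.0855
  p(0,1)=24/289: -0.0830 × log₂(0.0830) = 0.2981
  p(0,2)=40/289: -0.1384 × log₂(0.1384) = 0.3949
  p(1,0)=1/289: -0.0035 × log₂(0.0035) = 0.0283
  p(1,1)=6/289: -0.0208 × log₂(0.0208) = 0.1161
  p(1,2)=10/289: -0.0346 × log₂(0.0346) = 0.1679
  p(2,0)=12/289: -0.0415 × log₂(0.0415) = 0.1906
  p(2,1)=72/289: -0.2491 × log₂(0.2491) = 0.4995
  p(2,2)=120/289: -0.4152 × log₂(0.4152) = 0.5265
H(X,Y) = 2.3074 bits


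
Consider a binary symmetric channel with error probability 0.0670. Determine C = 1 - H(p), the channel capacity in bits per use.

For BSC with error probability p:
C = 1 - H(p) where H(p) is binary entropy
H(0.0670) = -0.0670 × log₂(0.0670) - 0.9330 × log₂(0.9330)
H(p) = 0.3546
C = 1 - 0.3546 = 0.6454 bits/use


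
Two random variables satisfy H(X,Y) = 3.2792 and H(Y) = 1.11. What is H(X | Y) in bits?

Chain rule: H(X,Y) = H(X|Y) + H(Y)
H(X|Y) = H(X,Y) - H(Y) = 3.2792 - 1.11 = 2.1692 bits


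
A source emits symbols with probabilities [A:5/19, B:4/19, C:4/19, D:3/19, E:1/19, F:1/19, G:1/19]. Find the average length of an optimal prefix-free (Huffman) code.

Huffman tree construction:
Combine smallest probabilities repeatedly
Resulting codes:
  A: 10 (length 2)
  B: 00 (length 2)
  C: 01 (length 2)
  D: 110 (length 3)
  E: 11110 (length 5)
  F: 11111 (length 5)
  G: 1110 (length 4)
Average length = Σ p(s) × length(s) = 2.5789 bits


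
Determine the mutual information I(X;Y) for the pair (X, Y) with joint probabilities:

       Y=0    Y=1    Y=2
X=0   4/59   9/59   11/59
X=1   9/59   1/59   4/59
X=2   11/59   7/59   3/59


H(X) = 1.5508, H(Y) = 1.5676, H(X,Y) = 2.9407
I(X;Y) = H(X) + H(Y) - H(X,Y) = 0.1777 bits


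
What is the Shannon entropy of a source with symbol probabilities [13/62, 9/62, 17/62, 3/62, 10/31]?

H(X) = -Σ p(x) log₂ p(x)
  -13/62 × log₂(13/62) = 0.4726
  -9/62 × log₂(9/62) = 0.4042
  -17/62 × log₂(17/62) = 0.5118
  -3/62 × log₂(3/62) = 0.2114
  -10/31 × log₂(10/31) = 0.5265
H(X) = 2.1265 bits


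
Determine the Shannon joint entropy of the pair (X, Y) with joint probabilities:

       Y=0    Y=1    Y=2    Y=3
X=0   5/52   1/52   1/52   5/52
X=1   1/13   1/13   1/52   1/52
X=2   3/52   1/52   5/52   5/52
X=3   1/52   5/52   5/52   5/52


H(X,Y) = -Σ p(x,y) log₂ p(x,y)
  p(0,0)=5/52: -0.0962 × log₂(0.0962) = 0.3249
  p(0,1)=1/52: -0.0192 × log₂(0.0192) = 0.1096
  p(0,2)=1/52: -0.0192 × log₂(0.0192) = 0.1096
  p(0,3)=5/52: -0.0962 × log₂(0.0962) = 0.3249
  p(1,0)=1/13: -0.0769 × log₂(0.0769) = 0.2846
  p(1,1)=1/13: -0.0769 × log₂(0.0769) = 0.2846
  p(1,2)=1/52: -0.0192 × log₂(0.0192) = 0.1096
  p(1,3)=1/52: -0.0192 × log₂(0.0192) = 0.1096
  p(2,0)=3/52: -0.0577 × log₂(0.0577) = 0.2374
  p(2,1)=1/52: -0.0192 × log₂(0.0192) = 0.1096
  p(2,2)=5/52: -0.0962 × log₂(0.0962) = 0.3249
  p(2,3)=5/52: -0.0962 × log₂(0.0962) = 0.3249
  p(3,0)=1/52: -0.0192 × log₂(0.0192) = 0.1096
  p(3,1)=5/52: -0.0962 × log₂(0.0962) = 0.3249
  p(3,2)=5/52: -0.0962 × log₂(0.0962) = 0.3249
  p(3,3)=5/52: -0.0962 × log₂(0.0962) = 0.3249
H(X,Y) = 3.7385 bits


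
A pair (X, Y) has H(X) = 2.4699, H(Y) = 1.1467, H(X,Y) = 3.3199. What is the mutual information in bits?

I(X;Y) = H(X) + H(Y) - H(X,Y)
I(X;Y) = 2.4699 + 1.1467 - 3.3199 = 0.2967 bits


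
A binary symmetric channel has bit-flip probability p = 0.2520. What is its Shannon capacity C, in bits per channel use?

For BSC with error probability p:
C = 1 - H(p) where H(p) is binary entropy
H(0.2520) = -0.2520 × log₂(0.2520) - 0.7480 × log₂(0.7480)
H(p) = 0.8144
C = 1 - 0.8144 = 0.1856 bits/use


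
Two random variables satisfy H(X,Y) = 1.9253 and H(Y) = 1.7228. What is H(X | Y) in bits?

Chain rule: H(X,Y) = H(X|Y) + H(Y)
H(X|Y) = H(X,Y) - H(Y) = 1.9253 - 1.7228 = 0.2025 bits


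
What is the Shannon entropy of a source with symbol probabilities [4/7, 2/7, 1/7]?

H(X) = -Σ p(x) log₂ p(x)
  -4/7 × log₂(4/7) = 0.4613
  -2/7 × log₂(2/7) = 0.5164
  -1/7 × log₂(1/7) = 0.4011
H(X) = 1.3788 bits


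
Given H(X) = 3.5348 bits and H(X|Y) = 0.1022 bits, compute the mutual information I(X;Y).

I(X;Y) = H(X) - H(X|Y)
I(X;Y) = 3.5348 - 0.1022 = 3.4326 bits


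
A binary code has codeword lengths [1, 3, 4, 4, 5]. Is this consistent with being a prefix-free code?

Kraft inequality: Σ 2^(-l_i) ≤ 1 for prefix-free code
Calculating: 2^(-1) + 2^(-3) + 2^(-4) + 2^(-4) + 2^(-5)
= 0.5 + 0.125 + 0.0625 + 0.0625 + 0.03125
= 0.7812
Since 0.7812 ≤ 1, prefix-free code exists


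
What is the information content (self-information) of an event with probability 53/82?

Information content I(x) = -log₂(p(x))
I = -log₂(53/82) = -log₂(0.6463)
I = 0.6296 bits


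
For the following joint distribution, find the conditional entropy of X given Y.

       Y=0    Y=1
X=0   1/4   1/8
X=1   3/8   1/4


H(X|Y) = Σ_y p(y) H(X|Y=y)
  p(Y=0) = 5/8, H(X|Y=0) = 0.9710
  p(Y=1) = 3/8, H(X|Y=1) = 0.9183
H(X|Y) = 0.6250×0.9710 + 0.3750×0.9183 = 0.9512 bits


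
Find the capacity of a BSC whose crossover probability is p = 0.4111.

For BSC with error probability p:
C = 1 - H(p) where H(p) is binary entropy
H(0.4111) = -0.4111 × log₂(0.4111) - 0.5889 × log₂(0.5889)
H(p) = 0.9771
C = 1 - 0.9771 = 0.0229 bits/use


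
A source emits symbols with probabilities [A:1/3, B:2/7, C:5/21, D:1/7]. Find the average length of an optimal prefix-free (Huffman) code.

Huffman tree construction:
Combine smallest probabilities repeatedly
Resulting codes:
  A: 11 (length 2)
  B: 10 (length 2)
  C: 01 (length 2)
  D: 00 (length 2)
Average length = Σ p(s) × length(s) = 2.0000 bits


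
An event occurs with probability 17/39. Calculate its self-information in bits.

Information content I(x) = -log₂(p(x))
I = -log₂(17/39) = -log₂(0.4359)
I = 1.1979 bits


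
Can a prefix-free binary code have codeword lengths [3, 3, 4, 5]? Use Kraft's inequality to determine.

Kraft inequality: Σ 2^(-l_i) ≤ 1 for prefix-free code
Calculating: 2^(-3) + 2^(-3) + 2^(-4) + 2^(-5)
= 0.125 + 0.125 + 0.0625 + 0.03125
= 0.3438
Since 0.3438 ≤ 1, prefix-free code exists


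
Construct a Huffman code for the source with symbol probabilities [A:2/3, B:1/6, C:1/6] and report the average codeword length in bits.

Huffman tree construction:
Combine smallest probabilities repeatedly
Resulting codes:
  A: 1 (length 1)
  B: 00 (length 2)
  C: 01 (length 2)
Average length = Σ p(s) × length(s) = 1.3333 bits


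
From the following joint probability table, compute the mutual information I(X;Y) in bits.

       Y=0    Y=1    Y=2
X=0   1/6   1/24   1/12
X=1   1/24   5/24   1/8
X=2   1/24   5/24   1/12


H(X) = 1.5774, H(Y) = 1.5343, H(X,Y) = 2.9194
I(X;Y) = H(X) + H(Y) - H(X,Y) = 0.1924 bits


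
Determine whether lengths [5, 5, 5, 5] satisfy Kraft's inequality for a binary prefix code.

Kraft inequality: Σ 2^(-l_i) ≤ 1 for prefix-free code
Calculating: 2^(-5) + 2^(-5) + 2^(-5) + 2^(-5)
= 0.03125 + 0.03125 + 0.03125 + 0.03125
= 0.1250
Since 0.1250 ≤ 1, prefix-free code exists


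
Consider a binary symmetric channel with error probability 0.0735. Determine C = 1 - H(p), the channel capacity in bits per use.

For BSC with error probability p:
C = 1 - H(p) where H(p) is binary entropy
H(0.0735) = -0.0735 × log₂(0.0735) - 0.9265 × log₂(0.9265)
H(p) = 0.3789
C = 1 - 0.3789 = 0.6211 bits/use


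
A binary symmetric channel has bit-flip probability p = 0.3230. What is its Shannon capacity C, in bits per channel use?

For BSC with error probability p:
C = 1 - H(p) where H(p) is binary entropy
H(0.3230) = -0.3230 × log₂(0.3230) - 0.6770 × log₂(0.6770)
H(p) = 0.9076
C = 1 - 0.9076 = 0.0924 bits/use


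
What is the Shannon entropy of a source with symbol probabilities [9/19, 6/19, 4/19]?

H(X) = -Σ p(x) log₂ p(x)
  -9/19 × log₂(9/19) = 0.5106
  -6/19 × log₂(6/19) = 0.5251
  -4/19 × log₂(4/19) = 0.4732
H(X) = 1.5090 bits


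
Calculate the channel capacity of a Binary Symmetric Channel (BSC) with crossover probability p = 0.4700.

For BSC with error probability p:
C = 1 - H(p) where H(p) is binary entropy
H(0.4700) = -0.4700 × log₂(0.4700) - 0.5300 × log₂(0.5300)
H(p) = 0.9974
C = 1 - 0.9974 = 0.0026 bits/use


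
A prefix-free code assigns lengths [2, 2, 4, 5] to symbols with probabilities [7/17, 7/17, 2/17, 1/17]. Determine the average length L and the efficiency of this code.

Average length L = Σ p_i × l_i = 2.4118 bits
Entropy H = 1.6579 bits
Efficiency η = H/L × 100% = 68.74%


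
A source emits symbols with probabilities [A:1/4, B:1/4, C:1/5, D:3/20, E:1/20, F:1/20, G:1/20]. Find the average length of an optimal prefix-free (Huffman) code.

Huffman tree construction:
Combine smallest probabilities repeatedly
Resulting codes:
  A: 01 (length 2)
  B: 10 (length 2)
  C: 00 (length 2)
  D: 110 (length 3)
  E: 11110 (length 5)
  F: 11111 (length 5)
  G: 1110 (length 4)
Average length = Σ p(s) × length(s) = 2.5500 bits


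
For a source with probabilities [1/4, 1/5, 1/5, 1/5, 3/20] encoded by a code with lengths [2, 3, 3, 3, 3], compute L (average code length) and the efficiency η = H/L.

Average length L = Σ p_i × l_i = 2.7500 bits
Entropy H = 2.3037 bits
Efficiency η = H/L × 100% = 83.77%


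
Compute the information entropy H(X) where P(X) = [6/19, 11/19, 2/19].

H(X) = -Σ p(x) log₂ p(x)
  -6/19 × log₂(6/19) = 0.5251
  -11/19 × log₂(11/19) = 0.4565
  -2/19 × log₂(2/19) = 0.3419
H(X) = 1.3235 bits


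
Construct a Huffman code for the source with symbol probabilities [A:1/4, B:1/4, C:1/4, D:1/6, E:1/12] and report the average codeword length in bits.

Huffman tree construction:
Combine smallest probabilities repeatedly
Resulting codes:
  A: 00 (length 2)
  B: 01 (length 2)
  C: 10 (length 2)
  D: 111 (length 3)
  E: 110 (length 3)
Average length = Σ p(s) × length(s) = 2.2500 bits


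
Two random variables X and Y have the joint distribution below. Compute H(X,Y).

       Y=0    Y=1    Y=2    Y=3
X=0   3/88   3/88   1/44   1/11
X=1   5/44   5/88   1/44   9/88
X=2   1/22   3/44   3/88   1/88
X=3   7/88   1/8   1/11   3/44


H(X,Y) = -Σ p(x,y) log₂ p(x,y)
  p(0,0)=3/88: -0.0341 × log₂(0.0341) = 0.1662
  p(0,1)=3/88: -0.0341 × log₂(0.0341) = 0.1662
  p(0,2)=1/44: -0.0227 × log₂(0.0227) = 0.1241
  p(0,3)=1/11: -0.0909 × log₂(0.0909) = 0.3145
  p(1,0)=5/44: -0.1136 × log₂(0.1136) = 0.3565
  p(1,1)=5/88: -0.0568 × log₂(0.0568) = 0.2351
  p(1,2)=1/44: -0.0227 × log₂(0.0227) = 0.1241
  p(1,3)=9/88: -0.1023 × log₂(0.1023) = 0.3364
  p(2,0)=1/22: -0.0455 × log₂(0.0455) = 0.2027
  p(2,1)=3/44: -0.0682 × log₂(0.0682) = 0.2642
  p(2,2)=3/88: -0.0341 × log₂(0.0341) = 0.1662
  p(2,3)=1/88: -0.0114 × log₂(0.0114) = 0.0734
  p(3,0)=7/88: -0.0795 × log₂(0.0795) = 0.2905
  p(3,1)=1/8: -0.1250 × log₂(0.1250) = 0.3750
  p(3,2)=1/11: -0.0909 × log₂(0.0909) = 0.3145
  p(3,3)=3/44: -0.0682 × log₂(0.0682) = 0.2642
H(X,Y) = 3.7737 bits


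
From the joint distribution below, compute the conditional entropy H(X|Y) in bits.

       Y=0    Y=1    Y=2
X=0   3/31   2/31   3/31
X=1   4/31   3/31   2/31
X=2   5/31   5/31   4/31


H(X|Y) = Σ_y p(y) H(X|Y=y)
  p(Y=0) = 12/31, H(X|Y=0) = 1.5546
  p(Y=1) = 10/31, H(X|Y=1) = 1.4855
  p(Y=2) = 9/31, H(X|Y=2) = 1.5305
H(X|Y) = 0.3871×1.5546 + 0.3226×1.4855 + 0.2903×1.5305 = 1.5253 bits


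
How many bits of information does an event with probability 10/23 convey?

Information content I(x) = -log₂(p(x))
I = -log₂(10/23) = -log₂(0.4348)
I = 1.2016 bits


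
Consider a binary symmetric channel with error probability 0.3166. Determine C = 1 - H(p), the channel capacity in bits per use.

For BSC with error probability p:
C = 1 - H(p) where H(p) is binary entropy
H(0.3166) = -0.3166 × log₂(0.3166) - 0.6834 × log₂(0.6834)
H(p) = 0.9006
C = 1 - 0.9006 = 0.0994 bits/use


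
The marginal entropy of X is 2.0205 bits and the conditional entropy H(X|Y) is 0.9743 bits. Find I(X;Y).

I(X;Y) = H(X) - H(X|Y)
I(X;Y) = 2.0205 - 0.9743 = 1.0462 bits


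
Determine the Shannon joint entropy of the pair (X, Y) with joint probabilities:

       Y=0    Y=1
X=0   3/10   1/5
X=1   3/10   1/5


H(X,Y) = -Σ p(x,y) log₂ p(x,y)
  p(0,0)=3/10: -0.3000 × log₂(0.3000) = 0.5211
  p(0,1)=1/5: -0.2000 × log₂(0.2000) = 0.4644
  p(1,0)=3/10: -0.3000 × log₂(0.3000) = 0.5211
  p(1,1)=1/5: -0.2000 × log₂(0.2000) = 0.4644
H(X,Y) = 1.9710 bits


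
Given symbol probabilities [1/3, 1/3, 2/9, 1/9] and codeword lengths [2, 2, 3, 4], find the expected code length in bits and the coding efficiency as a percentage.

Average length L = Σ p_i × l_i = 2.4444 bits
Entropy H = 1.8911 bits
Efficiency η = H/L × 100% = 77.36%


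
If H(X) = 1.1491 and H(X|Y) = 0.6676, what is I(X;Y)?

I(X;Y) = H(X) - H(X|Y)
I(X;Y) = 1.1491 - 0.6676 = 0.4815 bits


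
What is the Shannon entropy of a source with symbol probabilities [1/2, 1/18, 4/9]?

H(X) = -Σ p(x) log₂ p(x)
  -1/2 × log₂(1/2) = 0.5000
  -1/18 × log₂(1/18) = 0.2317
  -4/9 × log₂(4/9) = 0.5200
H(X) = 1.2516 bits


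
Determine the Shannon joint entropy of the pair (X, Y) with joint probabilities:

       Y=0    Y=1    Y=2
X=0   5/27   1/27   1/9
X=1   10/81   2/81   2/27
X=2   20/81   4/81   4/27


H(X,Y) = -Σ p(x,y) log₂ p(x,y)
  p(0,0)=5/27: -0.1852 × log₂(0.1852) = 0.4505
  p(0,1)=1/27: -0.0370 × log₂(0.0370) = 0.1761
  p(0,2)=1/9: -0.1111 × log₂(0.1111) = 0.3522
  p(1,0)=10/81: -0.1235 × log₂(0.1235) = 0.3726
  p(1,1)=2/81: -0.0247 × log₂(0.0247) = 0.1318
  p(1,2)=2/27: -0.0741 × log₂(0.0741) = 0.2781
  p(2,0)=20/81: -0.2469 × log₂(0.2469) = 0.4983
  p(2,1)=4/81: -0.0494 × log₂(0.0494) = 0.2143
  p(2,2)=4/27: -0.1481 × log₂(0.1481) = 0.4081
H(X,Y) = 2.8821 bits


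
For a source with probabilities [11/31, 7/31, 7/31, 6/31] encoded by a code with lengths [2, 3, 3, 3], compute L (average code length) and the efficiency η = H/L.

Average length L = Σ p_i × l_i = 2.6452 bits
Entropy H = 1.9585 bits
Efficiency η = H/L × 100% = 74.04%


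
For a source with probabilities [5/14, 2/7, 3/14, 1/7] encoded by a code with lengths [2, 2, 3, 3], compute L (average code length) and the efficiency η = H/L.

Average length L = Σ p_i × l_i = 2.3571 bits
Entropy H = 1.9242 bits
Efficiency η = H/L × 100% = 81.63%


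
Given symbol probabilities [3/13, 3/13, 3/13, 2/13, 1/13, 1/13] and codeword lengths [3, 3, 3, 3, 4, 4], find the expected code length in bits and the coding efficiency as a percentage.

Average length L = Σ p_i × l_i = 3.1538 bits
Entropy H = 2.4493 bits
Efficiency η = H/L × 100% = 77.66%


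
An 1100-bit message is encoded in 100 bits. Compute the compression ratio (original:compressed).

Compression ratio = Original / Compressed
= 1100 / 100 = 11.00:1


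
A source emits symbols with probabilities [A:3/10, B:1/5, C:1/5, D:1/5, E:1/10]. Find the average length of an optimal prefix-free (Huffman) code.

Huffman tree construction:
Combine smallest probabilities repeatedly
Resulting codes:
  A: 10 (length 2)
  B: 111 (length 3)
  C: 00 (length 2)
  D: 01 (length 2)
  E: 110 (length 3)
Average length = Σ p(s) × length(s) = 2.3000 bits


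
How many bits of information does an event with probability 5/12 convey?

Information content I(x) = -log₂(p(x))
I = -log₂(5/12) = -log₂(0.4167)
I = 1.2630 bits


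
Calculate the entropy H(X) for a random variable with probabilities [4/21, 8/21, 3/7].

H(X) = -Σ p(x) log₂ p(x)
  -4/21 × log₂(4/21) = 0.4557
  -8/21 × log₂(8/21) = 0.5304
  -3/7 × log₂(3/7) = 0.5239
H(X) = 1.5100 bits


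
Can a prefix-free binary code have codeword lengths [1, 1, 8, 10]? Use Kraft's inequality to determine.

Kraft inequality: Σ 2^(-l_i) ≤ 1 for prefix-free code
Calculating: 2^(-1) + 2^(-1) + 2^(-8) + 2^(-10)
= 0.5 + 0.5 + 0.00390625 + 0.0009765625
= 1.0049
Since 1.0049 > 1, prefix-free code does not exist


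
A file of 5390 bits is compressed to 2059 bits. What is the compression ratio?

Compression ratio = Original / Compressed
= 5390 / 2059 = 2.62:1


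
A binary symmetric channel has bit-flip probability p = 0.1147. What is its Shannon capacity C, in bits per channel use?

For BSC with error probability p:
C = 1 - H(p) where H(p) is binary entropy
H(0.1147) = -0.1147 × log₂(0.1147) - 0.8853 × log₂(0.8853)
H(p) = 0.5139
C = 1 - 0.5139 = 0.4861 bits/use


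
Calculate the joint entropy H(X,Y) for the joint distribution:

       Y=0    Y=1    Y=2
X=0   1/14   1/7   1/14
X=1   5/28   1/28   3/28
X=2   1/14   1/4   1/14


H(X,Y) = -Σ p(x,y) log₂ p(x,y)
  p(0,0)=1/14: -0.0714 × log₂(0.0714) = 0.2720
  p(0,1)=1/7: -0.1429 × log₂(0.1429) = 0.4011
  p(0,2)=1/14: -0.0714 × log₂(0.0714) = 0.2720
  p(1,0)=5/28: -0.1786 × log₂(0.1786) = 0.4438
  p(1,1)=1/28: -0.0357 × log₂(0.0357) = 0.1717
  p(1,2)=3/28: -0.1071 × log₂(0.1071) = 0.3453
  p(2,0)=1/14: -0.0714 × log₂(0.0714) = 0.2720
  p(2,1)=1/4: -0.2500 × log₂(0.2500) = 0.5000
  p(2,2)=1/14: -0.0714 × log₂(0.0714) = 0.2720
H(X,Y) = 2.9496 bits


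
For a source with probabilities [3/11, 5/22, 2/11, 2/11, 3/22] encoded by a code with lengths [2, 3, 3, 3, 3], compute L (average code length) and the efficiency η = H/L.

Average length L = Σ p_i × l_i = 2.7273 bits
Entropy H = 2.2833 bits
Efficiency η = H/L × 100% = 83.72%


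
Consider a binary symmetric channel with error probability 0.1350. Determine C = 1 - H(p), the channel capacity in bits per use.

For BSC with error probability p:
C = 1 - H(p) where H(p) is binary entropy
H(0.1350) = -0.1350 × log₂(0.1350) - 0.8650 × log₂(0.8650)
H(p) = 0.5710
C = 1 - 0.5710 = 0.4290 bits/use


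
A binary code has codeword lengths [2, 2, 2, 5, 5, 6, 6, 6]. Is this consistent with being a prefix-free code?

Kraft inequality: Σ 2^(-l_i) ≤ 1 for prefix-free code
Calculating: 2^(-2) + 2^(-2) + 2^(-2) + 2^(-5) + 2^(-5) + 2^(-6) + 2^(-6) + 2^(-6)
= 0.25 + 0.25 + 0.25 + 0.03125 + 0.03125 + 0.015625 + 0.015625 + 0.015625
= 0.8594
Since 0.8594 ≤ 1, prefix-free code exists


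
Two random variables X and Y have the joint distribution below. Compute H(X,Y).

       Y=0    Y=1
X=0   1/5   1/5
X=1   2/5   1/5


H(X,Y) = -Σ p(x,y) log₂ p(x,y)
  p(0,0)=1/5: -0.2000 × log₂(0.2000) = 0.4644
  p(0,1)=1/5: -0.2000 × log₂(0.2000) = 0.4644
  p(1,0)=2/5: -0.4000 × log₂(0.4000) = 0.5288
  p(1,1)=1/5: -0.2000 × log₂(0.2000) = 0.4644
H(X,Y) = 1.9219 bits


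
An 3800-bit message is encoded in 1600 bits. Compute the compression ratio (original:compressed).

Compression ratio = Original / Compressed
= 3800 / 1600 = 2.38:1


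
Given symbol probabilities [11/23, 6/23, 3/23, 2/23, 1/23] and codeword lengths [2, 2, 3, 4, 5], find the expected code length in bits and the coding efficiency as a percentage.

Average length L = Σ p_i × l_i = 2.4348 bits
Entropy H = 1.9010 bits
Efficiency η = H/L × 100% = 78.08%


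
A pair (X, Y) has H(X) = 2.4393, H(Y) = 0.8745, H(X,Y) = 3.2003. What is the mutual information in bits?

I(X;Y) = H(X) + H(Y) - H(X,Y)
I(X;Y) = 2.4393 + 0.8745 - 3.2003 = 0.1135 bits


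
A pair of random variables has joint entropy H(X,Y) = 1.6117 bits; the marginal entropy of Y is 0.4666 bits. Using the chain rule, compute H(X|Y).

Chain rule: H(X,Y) = H(X|Y) + H(Y)
H(X|Y) = H(X,Y) - H(Y) = 1.6117 - 0.4666 = 1.1451 bits


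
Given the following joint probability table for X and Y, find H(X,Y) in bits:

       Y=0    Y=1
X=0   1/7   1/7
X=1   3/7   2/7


H(X,Y) = -Σ p(x,y) log₂ p(x,y)
  p(0,0)=1/7: -0.1429 × log₂(0.1429) = 0.4011
  p(0,1)=1/7: -0.1429 × log₂(0.1429) = 0.4011
  p(1,0)=3/7: -0.4286 × log₂(0.4286) = 0.5239
  p(1,1)=2/7: -0.2857 × log₂(0.2857) = 0.5164
H(X,Y) = 1.8424 bits


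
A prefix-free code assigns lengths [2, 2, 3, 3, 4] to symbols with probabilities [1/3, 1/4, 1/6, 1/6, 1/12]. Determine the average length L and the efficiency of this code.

Average length L = Σ p_i × l_i = 2.5000 bits
Entropy H = 2.1887 bits
Efficiency η = H/L × 100% = 87.55%


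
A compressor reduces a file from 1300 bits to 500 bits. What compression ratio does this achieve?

Compression ratio = Original / Compressed
= 1300 / 500 = 2.60:1


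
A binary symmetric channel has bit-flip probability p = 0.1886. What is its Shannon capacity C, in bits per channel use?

For BSC with error probability p:
C = 1 - H(p) where H(p) is binary entropy
H(0.1886) = -0.1886 × log₂(0.1886) - 0.8114 × log₂(0.8114)
H(p) = 0.6985
C = 1 - 0.6985 = 0.3015 bits/use


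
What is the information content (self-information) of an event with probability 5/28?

Information content I(x) = -log₂(p(x))
I = -log₂(5/28) = -log₂(0.1786)
I = 2.4854 bits


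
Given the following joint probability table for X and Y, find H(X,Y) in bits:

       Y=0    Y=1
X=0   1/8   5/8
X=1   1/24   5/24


H(X,Y) = -Σ p(x,y) log₂ p(x,y)
  p(0,0)=1/8: -0.1250 × log₂(0.1250) = 0.3750
  p(0,1)=5/8: -0.6250 × log₂(0.6250) = 0.4238
  p(1,0)=1/24: -0.0417 × log₂(0.0417) = 0.1910
  p(1,1)=5/24: -0.2083 × log₂(0.2083) = 0.4715
H(X,Y) = 1.4613 bits


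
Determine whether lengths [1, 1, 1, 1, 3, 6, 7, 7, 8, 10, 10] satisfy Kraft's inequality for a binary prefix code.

Kraft inequality: Σ 2^(-l_i) ≤ 1 for prefix-free code
Calculating: 2^(-1) + 2^(-1) + 2^(-1) + 2^(-1) + 2^(-3) + 2^(-6) + 2^(-7) + 2^(-7) + 2^(-8) + 2^(-10) + 2^(-10)
= 0.5 + 0.5 + 0.5 + 0.5 + 0.125 + 0.015625 + 0.0078125 + 0.0078125 + 0.00390625 + 0.0009765625 + 0.0009765625
= 2.1621
Since 2.1621 > 1, prefix-free code does not exist


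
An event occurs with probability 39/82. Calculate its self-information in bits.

Information content I(x) = -log₂(p(x))
I = -log₂(39/82) = -log₂(0.4756)
I = 1.0721 bits


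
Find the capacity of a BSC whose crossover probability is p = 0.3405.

For BSC with error probability p:
C = 1 - H(p) where H(p) is binary entropy
H(0.3405) = -0.3405 × log₂(0.3405) - 0.6595 × log₂(0.6595)
H(p) = 0.9253
C = 1 - 0.9253 = 0.0747 bits/use


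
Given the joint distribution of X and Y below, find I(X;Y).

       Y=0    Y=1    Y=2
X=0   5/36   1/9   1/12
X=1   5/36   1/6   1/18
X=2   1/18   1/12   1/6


H(X) = 1.5816, H(Y) = 1.5816, H(X,Y) = 3.0658
I(X;Y) = H(X) + H(Y) - H(X,Y) = 0.0974 bits


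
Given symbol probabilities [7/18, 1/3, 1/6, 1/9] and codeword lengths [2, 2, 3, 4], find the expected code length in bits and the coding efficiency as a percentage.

Average length L = Σ p_i × l_i = 2.3889 bits
Entropy H = 1.8413 bits
Efficiency η = H/L × 100% = 77.08%


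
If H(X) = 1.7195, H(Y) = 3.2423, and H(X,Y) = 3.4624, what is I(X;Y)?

I(X;Y) = H(X) + H(Y) - H(X,Y)
I(X;Y) = 1.7195 + 3.2423 - 3.4624 = 1.4994 bits


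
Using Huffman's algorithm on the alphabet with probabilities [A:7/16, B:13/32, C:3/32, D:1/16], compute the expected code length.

Huffman tree construction:
Combine smallest probabilities repeatedly
Resulting codes:
  A: 0 (length 1)
  B: 11 (length 2)
  C: 101 (length 3)
  D: 100 (length 3)
Average length = Σ p(s) × length(s) = 1.7188 bits


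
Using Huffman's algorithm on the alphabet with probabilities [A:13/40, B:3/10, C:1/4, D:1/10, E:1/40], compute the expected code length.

Huffman tree construction:
Combine smallest probabilities repeatedly
Resulting codes:
  A: 11 (length 2)
  B: 10 (length 2)
  C: 01 (length 2)
  D: 001 (length 3)
  E: 000 (length 3)
Average length = Σ p(s) × length(s) = 2.1250 bits


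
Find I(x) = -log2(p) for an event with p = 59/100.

Information content I(x) = -log₂(p(x))
I = -log₂(59/100) = -log₂(0.5900)
I = 0.7612 bits


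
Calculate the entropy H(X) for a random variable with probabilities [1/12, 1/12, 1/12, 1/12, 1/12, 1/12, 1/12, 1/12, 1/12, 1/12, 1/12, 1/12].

H(X) = -Σ p(x) log₂ p(x)
  -1/12 × log₂(1/12) = 0.2987
  -1/12 × log₂(1/12) = 0.2987
  -1/12 × log₂(1/12) = 0.2987
  -1/12 × log₂(1/12) = 0.2987
  -1/12 × log₂(1/12) = 0.2987
  -1/12 × log₂(1/12) = 0.2987
  -1/12 × log₂(1/12) = 0.2987
  -1/12 × log₂(1/12) = 0.2987
  -1/12 × log₂(1/12) = 0.2987
  -1/12 × log₂(1/12) = 0.2987
  -1/12 × log₂(1/12) = 0.2987
  -1/12 × log₂(1/12) = 0.2987
H(X) = 3.5850 bits


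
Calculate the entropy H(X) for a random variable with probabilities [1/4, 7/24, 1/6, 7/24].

H(X) = -Σ p(x) log₂ p(x)
  -1/4 × log₂(1/4) = 0.5000
  -7/24 × log₂(7/24) = 0.5185
  -1/6 × log₂(1/6) = 0.4308
  -7/24 × log₂(7/24) = 0.5185
H(X) = 1.9678 bits


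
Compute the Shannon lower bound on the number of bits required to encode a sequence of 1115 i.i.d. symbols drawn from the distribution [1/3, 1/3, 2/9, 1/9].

Entropy H = 1.8911 bits/symbol
Minimum bits = H × n = 1.8911 × 1115
= 2108.53 bits


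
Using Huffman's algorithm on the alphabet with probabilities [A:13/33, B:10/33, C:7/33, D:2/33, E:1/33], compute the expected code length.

Huffman tree construction:
Combine smallest probabilities repeatedly
Resulting codes:
  A: 0 (length 1)
  B: 10 (length 2)
  C: 111 (length 3)
  D: 1101 (length 4)
  E: 1100 (length 4)
Average length = Σ p(s) × length(s) = 2.0000 bits


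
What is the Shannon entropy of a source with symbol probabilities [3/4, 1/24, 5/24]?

H(X) = -Σ p(x) log₂ p(x)
  -3/4 × log₂(3/4) = 0.3113
  -1/24 × log₂(1/24) = 0.1910
  -5/24 × log₂(5/24) = 0.4715
H(X) = 0.9738 bits


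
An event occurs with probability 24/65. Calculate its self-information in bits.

Information content I(x) = -log₂(p(x))
I = -log₂(24/65) = -log₂(0.3692)
I = 1.4374 bits


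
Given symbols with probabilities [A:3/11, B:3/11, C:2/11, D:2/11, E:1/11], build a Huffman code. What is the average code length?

Huffman tree construction:
Combine smallest probabilities repeatedly
Resulting codes:
  A: 01 (length 2)
  B: 10 (length 2)
  C: 111 (length 3)
  D: 00 (length 2)
  E: 110 (length 3)
Average length = Σ p(s) × length(s) = 2.2727 bits


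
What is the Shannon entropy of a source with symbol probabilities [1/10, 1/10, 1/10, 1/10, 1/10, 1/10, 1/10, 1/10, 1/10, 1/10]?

H(X) = -Σ p(x) log₂ p(x)
  -1/10 × log₂(1/10) = 0.3322
  -1/10 × log₂(1/10) = 0.3322
  -1/10 × log₂(1/10) = 0.3322
  -1/10 × log₂(1/10) = 0.3322
  -1/10 × log₂(1/10) = 0.3322
  -1/10 × log₂(1/10) = 0.3322
  -1/10 × log₂(1/10) = 0.3322
  -1/10 × log₂(1/10) = 0.3322
  -1/10 × log₂(1/10) = 0.3322
  -1/10 × log₂(1/10) = 0.3322
H(X) = 3.3219 bits


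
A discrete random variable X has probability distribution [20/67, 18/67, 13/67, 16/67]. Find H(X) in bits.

H(X) = -Σ p(x) log₂ p(x)
  -20/67 × log₂(20/67) = 0.5206
  -18/67 × log₂(18/67) = 0.5094
  -13/67 × log₂(13/67) = 0.4590
  -16/67 × log₂(16/67) = 0.4934
H(X) = 1.9825 bits


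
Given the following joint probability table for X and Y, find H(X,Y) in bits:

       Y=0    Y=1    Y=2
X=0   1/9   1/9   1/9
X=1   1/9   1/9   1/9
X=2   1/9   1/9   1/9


H(X,Y) = -Σ p(x,y) log₂ p(x,y)
  p(0,0)=1/9: -0.1111 × log₂(0.1111) = 0.3522
  p(0,1)=1/9: -0.1111 × log₂(0.1111) = 0.3522
  p(0,2)=1/9: -0.1111 × log₂(0.1111) = 0.3522
  p(1,0)=1/9: -0.1111 × log₂(0.1111) = 0.3522
  p(1,1)=1/9: -0.1111 × log₂(0.1111) = 0.3522
  p(1,2)=1/9: -0.1111 × log₂(0.1111) = 0.3522
  p(2,0)=1/9: -0.1111 × log₂(0.1111) = 0.3522
  p(2,1)=1/9: -0.1111 × log₂(0.1111) = 0.3522
  p(2,2)=1/9: -0.1111 × log₂(0.1111) = 0.3522
H(X,Y) = 3.1699 bits


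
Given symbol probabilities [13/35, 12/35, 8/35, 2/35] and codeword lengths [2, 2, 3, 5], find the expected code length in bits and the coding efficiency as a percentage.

Average length L = Σ p_i × l_i = 2.4000 bits
Entropy H = 1.7828 bits
Efficiency η = H/L × 100% = 74.29%


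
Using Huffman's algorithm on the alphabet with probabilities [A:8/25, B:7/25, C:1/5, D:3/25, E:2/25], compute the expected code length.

Huffman tree construction:
Combine smallest probabilities repeatedly
Resulting codes:
  A: 11 (length 2)
  B: 10 (length 2)
  C: 00 (length 2)
  D: 011 (length 3)
  E: 010 (length 3)
Average length = Σ p(s) × length(s) = 2.2000 bits


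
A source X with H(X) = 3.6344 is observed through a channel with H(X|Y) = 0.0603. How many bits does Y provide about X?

I(X;Y) = H(X) - H(X|Y)
I(X;Y) = 3.6344 - 0.0603 = 3.5741 bits


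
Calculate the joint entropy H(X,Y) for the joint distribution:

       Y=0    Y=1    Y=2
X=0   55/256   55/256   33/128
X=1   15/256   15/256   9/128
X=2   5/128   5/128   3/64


H(X,Y) = -Σ p(x,y) log₂ p(x,y)
  p(0,0)=55/256: -0.2148 × log₂(0.2148) = 0.4767
  p(0,1)=55/256: -0.2148 × log₂(0.2148) = 0.4767
  p(0,2)=33/128: -0.2578 × log₂(0.2578) = 0.5042
  p(1,0)=15/256: -0.0586 × log₂(0.0586) = 0.2398
  p(1,1)=15/256: -0.0586 × log₂(0.0586) = 0.2398
  p(1,2)=9/128: -0.0703 × log₂(0.0703) = 0.2693
  p(2,0)=5/128: -0.0391 × log₂(0.0391) = 0.1827
  p(2,1)=5/128: -0.0391 × log₂(0.0391) = 0.1827
  p(2,2)=3/64: -0.0469 × log₂(0.0469) = 0.2070
H(X,Y) = 2.7789 bits


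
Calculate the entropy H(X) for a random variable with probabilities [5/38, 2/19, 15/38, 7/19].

H(X) = -Σ p(x) log₂ p(x)
  -5/38 × log₂(5/38) = 0.3850
  -2/19 × log₂(2/19) = 0.3419
  -15/38 × log₂(15/38) = 0.5294
  -7/19 × log₂(7/19) = 0.5307
H(X) = 1.7870 bits


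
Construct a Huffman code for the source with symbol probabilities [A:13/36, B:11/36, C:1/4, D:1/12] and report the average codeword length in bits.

Huffman tree construction:
Combine smallest probabilities repeatedly
Resulting codes:
  A: 0 (length 1)
  B: 10 (length 2)
  C: 111 (length 3)
  D: 110 (length 3)
Average length = Σ p(s) × length(s) = 1.9722 bits


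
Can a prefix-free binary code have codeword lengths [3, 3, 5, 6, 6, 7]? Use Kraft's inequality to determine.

Kraft inequality: Σ 2^(-l_i) ≤ 1 for prefix-free code
Calculating: 2^(-3) + 2^(-3) + 2^(-5) + 2^(-6) + 2^(-6) + 2^(-7)
= 0.125 + 0.125 + 0.03125 + 0.015625 + 0.015625 + 0.0078125
= 0.3203
Since 0.3203 ≤ 1, prefix-free code exists


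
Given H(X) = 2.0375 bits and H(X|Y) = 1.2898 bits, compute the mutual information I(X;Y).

I(X;Y) = H(X) - H(X|Y)
I(X;Y) = 2.0375 - 1.2898 = 0.7477 bits


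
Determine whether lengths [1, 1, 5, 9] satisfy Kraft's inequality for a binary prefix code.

Kraft inequality: Σ 2^(-l_i) ≤ 1 for prefix-free code
Calculating: 2^(-1) + 2^(-1) + 2^(-5) + 2^(-9)
= 0.5 + 0.5 + 0.03125 + 0.001953125
= 1.0332
Since 1.0332 > 1, prefix-free code does not exist


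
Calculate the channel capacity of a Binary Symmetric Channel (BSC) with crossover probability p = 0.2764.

For BSC with error probability p:
C = 1 - H(p) where H(p) is binary entropy
H(0.2764) = -0.2764 × log₂(0.2764) - 0.7236 × log₂(0.7236)
H(p) = 0.8505
C = 1 - 0.8505 = 0.1495 bits/use


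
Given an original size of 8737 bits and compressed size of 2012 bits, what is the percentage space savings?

Space savings = (1 - Compressed/Original) × 100%
= (1 - 2012/8737) × 100%
= 76.97%


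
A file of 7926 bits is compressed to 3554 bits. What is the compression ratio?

Compression ratio = Original / Compressed
= 7926 / 3554 = 2.23:1


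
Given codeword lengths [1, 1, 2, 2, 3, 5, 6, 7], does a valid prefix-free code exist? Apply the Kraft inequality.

Kraft inequality: Σ 2^(-l_i) ≤ 1 for prefix-free code
Calculating: 2^(-1) + 2^(-1) + 2^(-2) + 2^(-2) + 2^(-3) + 2^(-5) + 2^(-6) + 2^(-7)
= 0.5 + 0.5 + 0.25 + 0.25 + 0.125 + 0.03125 + 0.015625 + 0.0078125
= 1.6797
Since 1.6797 > 1, prefix-free code does not exist


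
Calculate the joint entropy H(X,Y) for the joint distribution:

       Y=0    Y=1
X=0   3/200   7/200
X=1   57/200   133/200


H(X,Y) = -Σ p(x,y) log₂ p(x,y)
  p(0,0)=3/200: -0.0150 × log₂(0.0150) = 0.0909
  p(0,1)=7/200: -0.0350 × log₂(0.0350) = 0.1693
  p(1,0)=57/200: -0.2850 × log₂(0.2850) = 0.5161
  p(1,1)=133/200: -0.6650 × log₂(0.6650) = 0.3914
H(X,Y) = 1.1677 bits


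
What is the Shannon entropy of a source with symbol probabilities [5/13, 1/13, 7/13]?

H(X) = -Σ p(x) log₂ p(x)
  -5/13 × log₂(5/13) = 0.5302
  -1/13 × log₂(1/13) = 0.2846
  -7/13 × log₂(7/13) = 0.4809
H(X) = 1.2957 bits


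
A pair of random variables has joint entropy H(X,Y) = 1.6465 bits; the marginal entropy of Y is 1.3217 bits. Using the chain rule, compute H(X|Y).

Chain rule: H(X,Y) = H(X|Y) + H(Y)
H(X|Y) = H(X,Y) - H(Y) = 1.6465 - 1.3217 = 0.3248 bits


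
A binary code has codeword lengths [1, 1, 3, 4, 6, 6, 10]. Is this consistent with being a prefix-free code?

Kraft inequality: Σ 2^(-l_i) ≤ 1 for prefix-free code
Calculating: 2^(-1) + 2^(-1) + 2^(-3) + 2^(-4) + 2^(-6) + 2^(-6) + 2^(-10)
= 0.5 + 0.5 + 0.125 + 0.0625 + 0.015625 + 0.015625 + 0.0009765625
= 1.2197
Since 1.2197 > 1, prefix-free code does not exist


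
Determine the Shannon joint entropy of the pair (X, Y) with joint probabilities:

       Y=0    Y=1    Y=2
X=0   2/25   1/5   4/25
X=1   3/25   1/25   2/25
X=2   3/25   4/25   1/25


H(X,Y) = -Σ p(x,y) log₂ p(x,y)
  p(0,0)=2/25: -0.0800 × log₂(0.0800) = 0.2915
  p(0,1)=1/5: -0.2000 × log₂(0.2000) = 0.4644
  p(0,2)=4/25: -0.1600 × log₂(0.1600) = 0.4230
  p(1,0)=3/25: -0.1200 × log₂(0.1200) = 0.3671
  p(1,1)=1/25: -0.0400 × log₂(0.0400) = 0.1858
  p(1,2)=2/25: -0.0800 × log₂(0.0800) = 0.2915
  p(2,0)=3/25: -0.1200 × log₂(0.1200) = 0.3671
  p(2,1)=4/25: -0.1600 × log₂(0.1600) = 0.4230
  p(2,2)=1/25: -0.0400 × log₂(0.0400) = 0.1858
H(X,Y) = 2.9991 bits


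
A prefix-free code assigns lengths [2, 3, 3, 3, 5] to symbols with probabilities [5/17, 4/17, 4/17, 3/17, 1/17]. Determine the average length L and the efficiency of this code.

Average length L = Σ p_i × l_i = 2.8235 bits
Entropy H = 2.1837 bits
Efficiency η = H/L × 100% = 77.34%


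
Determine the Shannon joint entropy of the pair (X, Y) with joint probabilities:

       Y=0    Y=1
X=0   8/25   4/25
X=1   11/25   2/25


H(X,Y) = -Σ p(x,y) log₂ p(x,y)
  p(0,0)=8/25: -0.3200 × log₂(0.3200) = 0.5260
  p(0,1)=4/25: -0.1600 × log₂(0.1600) = 0.4230
  p(1,0)=11/25: -0.4400 × log₂(0.4400) = 0.5211
  p(1,1)=2/25: -0.0800 × log₂(0.0800) = 0.2915
H(X,Y) = 1.7617 bits
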